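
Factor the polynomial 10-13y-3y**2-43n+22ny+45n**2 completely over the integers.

(5n+3y-2)(9n-y-5)

Group: 5n(9n-y-5) + (3y-2)(9n-y-5); both groups contain (9n-y-5).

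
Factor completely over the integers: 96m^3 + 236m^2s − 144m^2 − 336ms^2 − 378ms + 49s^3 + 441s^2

Group: 2m(48m^2 − 50ms − 72m + 7s^2 + 63s) + 7s(48m^2 − 50ms − 72m + 7s^2 + 63s); both groups contain (48m^2 − 50ms − 72m + 7s^2 + 63s), so (2m + 7s) is a factor with cofactor 48m^2 − 50ms − 72m + 7s^2 + 63s.
The cofactor groups again: 48m^2 − 50ms − 72m + 7s^2 + 63s = 8m(6m − s − 9) − 7s(6m − s − 9); both groups contain (6m − s − 9), giving (8m − 7s)(6m − s − 9).

(2m + 7s)(6m − s − 9)(8m − 7s)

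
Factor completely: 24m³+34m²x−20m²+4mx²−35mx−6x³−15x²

Group: 6m(4m²+7mx+3x²) + (−2x−5)(4m²+7mx+3x²); both groups contain (4m²+7mx+3x²), so (6m−2x−5) is a factor with cofactor 4m²+7mx+3x².
The cofactor groups again: 4m²+7mx+3x² = m(4m+3x) + x(4m+3x); both groups contain (4m+3x), giving (m+x)(4m+3x).

(4m+3x)(6m−2x−5)(m+x)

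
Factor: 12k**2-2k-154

2(2k+7)(3k-11)

Pull out the common factor 2, then factor the remaining trinomial.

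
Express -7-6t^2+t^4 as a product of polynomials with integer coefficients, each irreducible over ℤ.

Substitute u = t^2 to get a quadratic in u, then factor.
t^2-7 is irreducible over ℤ (7 is not a perfect square).
t^2+1 is irreducible over ℤ (sum of squares).

(t^2+1)(t^2-7)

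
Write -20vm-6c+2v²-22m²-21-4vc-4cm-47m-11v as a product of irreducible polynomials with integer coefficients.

Group: v(2v+2m+3) + (-2c-11m-7)(2v+2m+3); both groups contain (2v+2m+3).

(v-2c-11m-7)(2v+2m+3)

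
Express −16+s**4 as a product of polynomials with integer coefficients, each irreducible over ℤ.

(s+2)*(s−2)*(s**2+4)

Write as (s**2)² − (4)², then factor s**2−4 once more.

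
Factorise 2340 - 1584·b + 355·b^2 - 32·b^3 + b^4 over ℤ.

(b - 10)·(b - 13)·(b - 3)·(b - 6)

By the rational root theorem, b = 10 is a root, giving the factor (b - 10) and quotient b^3 - 22·b^2 + 135·b - 234.
Next, b = 3 is a root, so (b - 3) is a factor; dividing leaves b^2 - 19·b + 78.
The remaining quadratic factors as (b - 6)(b - 13).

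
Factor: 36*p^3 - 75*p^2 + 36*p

3*p*(3*p - 4)*(4*p - 3)

Pull out the common factor 3*p, then factor the remaining trinomial.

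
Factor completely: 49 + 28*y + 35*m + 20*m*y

Group as (20*m*y + 35*m) + (28*y + 49) = 5*m*(4*y + 7) + 7*(4*y + 7).
Both groups share the factor (4*y + 7).

(4*y + 7)*(5*m + 7)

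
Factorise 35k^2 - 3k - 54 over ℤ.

(5k + 6)(7k - 9)

Need a pair with product 35·(-54) = -1890 and sum -3: that's -45 and 42.
Split the middle term: 35k^2 - 45k + 42k - 54 = 5k(7k - 9) + 6(7k - 9).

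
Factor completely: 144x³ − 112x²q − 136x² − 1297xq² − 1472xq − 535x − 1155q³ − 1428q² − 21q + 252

Group: 4x(36x² − 91xq − 97x − 165q² − 39q + 36) + (7q + 7)(36x² − 91xq − 97x − 165q² − 39q + 36); both groups contain (36x² − 91xq − 97x − 165q² − 39q + 36), so (4x + 7q + 7) is a factor with cofactor 36x² − 91xq − 97x − 165q² − 39q + 36.
The cofactor groups again: 36x² − 91xq − 97x − 165q² − 39q + 36 = 4x(9x + 11q − 4) + (−15q − 9)(9x + 11q − 4); both groups contain (9x + 11q − 4), giving (4x − 15q − 9)(9x + 11q − 4).

(4x − 15q − 9)(9x + 11q − 4)(4x + 7q + 7)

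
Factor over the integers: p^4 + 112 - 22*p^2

Substitute u = p^2 to get a quadratic in u, then factor.
p^2 - 14 is irreducible over ℤ (14 is not a perfect square).
p^2 - 8 is irreducible over ℤ (8 is not a perfect square).

(p^2 - 14)*(p^2 - 8)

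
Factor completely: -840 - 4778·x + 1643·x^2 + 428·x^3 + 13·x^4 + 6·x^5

Among the possible rational roots, x = -5 is a root, so (x + 5) divides it; the quotient is 6·x^4 - 17·x^3 + 513·x^2 - 922·x - 168.
Then x = -1/6 is a root, so (6·x + 1) divides it; the quotient is x^3 - 3·x^2 + 86·x - 168.
Then x = 2 is a root, giving the factor (x - 2) and quotient x^2 - x + 84.
The quadratic x^2 - x + 84 has discriminant -335 < 0 and is irreducible over ℤ.

(6·x + 1)·(x + 5)·(x - 2)·(x^2 - x + 84)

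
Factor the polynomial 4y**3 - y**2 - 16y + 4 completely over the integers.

(4y - 1)(y + 2)(y - 2)

Testing divisors of the constant over divisors of the leading coefficient, y = -2 is a root, so (y + 2) is a factor; dividing leaves 4y**2 - 9y + 2.
The remaining quadratic factors as (4y - 1)(y - 2).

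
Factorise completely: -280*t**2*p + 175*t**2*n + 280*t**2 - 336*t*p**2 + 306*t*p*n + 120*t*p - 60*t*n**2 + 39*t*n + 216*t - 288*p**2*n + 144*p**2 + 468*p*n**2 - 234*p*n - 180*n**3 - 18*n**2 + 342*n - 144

-(8*p - 5*n - 8)*(5*t + 6*p - 6*n + 6)*(7*t + 6*n - 3)

Group: 7*t*(-40*t*p + 25*t*n + 40*t - 48*p**2 + 78*p*n - 30*n**2 - 18*n + 48) + (6*n - 3)*(-40*t*p + 25*t*n + 40*t - 48*p**2 + 78*p*n - 30*n**2 - 18*n + 48); both groups contain (-40*t*p + 25*t*n + 40*t - 48*p**2 + 78*p*n - 30*n**2 - 18*n + 48), so (7*t + 6*n - 3) is a factor with cofactor -40*t*p + 25*t*n + 40*t - 48*p**2 + 78*p*n - 30*n**2 - 18*n + 48.
The cofactor groups again: -40*t*p + 25*t*n + 40*t - 48*p**2 + 78*p*n - 30*n**2 - 18*n + 48 = -5*t*(8*p - 5*n - 8) + (-6*p + 6*n - 6)*(8*p - 5*n - 8); both groups contain (8*p - 5*n - 8), giving -(5*t + 6*p - 6*n + 6)*(8*p - 5*n - 8).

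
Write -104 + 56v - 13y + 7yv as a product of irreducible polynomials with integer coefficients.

(7v - 13)(y + 8)

Group as (7yv - 13y) + (56v - 104) = y(7v - 13) + 8(7v - 13).
Both groups share the factor (7v - 13).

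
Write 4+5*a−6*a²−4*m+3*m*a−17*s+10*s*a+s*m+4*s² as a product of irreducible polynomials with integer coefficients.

(4*s+m−2*a−1)*(s+3*a−4)

Group: s*(4*s+m−2*a−1) + (3*a−4)*(4*s+m−2*a−1); both groups contain (4*s+m−2*a−1).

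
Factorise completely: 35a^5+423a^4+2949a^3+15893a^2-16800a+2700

(5a-1)(7a-5)(a+9)(a^2+4a+60)

Testing divisors of the constant over divisors of the leading coefficient, a = 1/5 is a root, so (5a-1) divides it; the quotient is 7a^4+86a^3+607a^2+3300a-2700.
Continuing, a = 5/7 is a root, so (7a-5) divides it; the quotient is a^3+13a^2+96a+540.
Next, a = -9 is a root, so (a+9) divides it; the quotient is a^2+4a+60.
The quadratic a^2+4a+60 has discriminant -224 < 0 and is irreducible over ℤ.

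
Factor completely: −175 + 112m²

Every term has a factor of 7. Then 16m² − 25 = (4m)² − (5)².

7(4m + 5)(4m − 5)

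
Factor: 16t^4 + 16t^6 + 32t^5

Every term has a factor of 16t^4; factoring it out leaves t^2 + 2t + 1.
Recognize a perfect-square trinomial with the parts t and 1.

16t^4(t + 1)^2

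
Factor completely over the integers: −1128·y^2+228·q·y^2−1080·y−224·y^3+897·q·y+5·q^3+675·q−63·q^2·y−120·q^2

Group: 5·q·(q^2−11·q·y−24·q+28·y^2+141·y+135) − 8·y·(q^2−11·q·y−24·q+28·y^2+141·y+135); both groups contain (q^2−11·q·y−24·q+28·y^2+141·y+135), so (5·q−8·y) is a factor with cofactor q^2−11·q·y−24·q+28·y^2+141·y+135.
The cofactor groups again: q^2−11·q·y−24·q+28·y^2+141·y+135 = q·(q−7·y−9) + (−4·y−15)·(q−7·y−9); both groups contain (q−7·y−9), giving (q−4·y−15)·(q−7·y−9).

(5·q−8·y)·(q−4·y−15)·(q−7·y−9)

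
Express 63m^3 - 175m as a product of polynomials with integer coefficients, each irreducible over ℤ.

7m(3m + 5)(3m - 5)

Every term has a factor of 7m. Then 9m^2 - 25 = (3m)² − (5)².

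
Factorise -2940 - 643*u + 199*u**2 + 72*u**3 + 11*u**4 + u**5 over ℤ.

(u + 4)*(u + 5)*(u - 3)*(u**2 + 5*u + 49)

Testing divisors of the constant over divisors of the leading coefficient, u = -5 is a root, giving the factor (u + 5) and quotient u**4 + 6*u**3 + 42*u**2 - 11*u - 588.
Continuing, u = 3 is a root, giving the factor (u - 3) and quotient u**3 + 9*u**2 + 69*u + 196.
Then u = -4 is a root, so (u + 4) is a factor; dividing leaves u**2 + 5*u + 49.
The quadratic u**2 + 5*u + 49 has discriminant -171 < 0 and is irreducible over ℤ.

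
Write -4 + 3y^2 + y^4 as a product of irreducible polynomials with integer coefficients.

(y + 1)(y - 1)(y^2 + 4)

Substitute u = y^2 to get a quadratic in u, then factor.
y^2 + 4 is irreducible over ℤ (sum of squares).
y^2 - 1 is a difference of squares.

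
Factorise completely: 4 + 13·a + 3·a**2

(3·a + 1)·(a + 4)

Need a pair with product 3·4 = 12 and sum 13: that's 12 and 1.
Split the middle term: 3·a**2 + 12·a + a + 4 = 3·a·(a + 4) + (a + 4).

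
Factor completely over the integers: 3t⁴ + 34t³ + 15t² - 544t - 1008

(3t + 7)(t + 4)(t + 9)(t - 4)

By the rational root theorem, t = -4 is a root, giving the factor (t + 4) and quotient 3t³ + 22t² - 73t - 252.
Continuing, t = -7/3 is a root, so (3t + 7) divides it; the quotient is t² + 5t - 36.
The remaining quadratic factors as (t + 9)(t - 4).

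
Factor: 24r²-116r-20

4(6r+1)(r-5)

Pull out the common factor 4, then factor the remaining trinomial.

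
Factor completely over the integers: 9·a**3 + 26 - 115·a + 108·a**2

(3·a - 1)·(3·a - 2)·(a + 13)

Among the possible rational roots, a = 1/3 is a root, giving the factor (3·a - 1) and quotient 3·a**2 + 37·a - 26.
The remaining quadratic factors as (a + 13)(3·a - 2).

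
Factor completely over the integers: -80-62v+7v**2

(7v+8)(v-10)

Need a pair with product 7·(-80) = -560 and sum -62: that's -70 and 8.
Split the middle term: 7v**2-70v + 8v-80 = 7v(v-10) + 8(v-10).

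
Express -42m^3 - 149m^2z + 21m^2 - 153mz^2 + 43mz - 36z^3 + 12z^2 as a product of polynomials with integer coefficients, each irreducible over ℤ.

Group: 3m(-14m^2 - 45mz + 7m - 36z^2 + 12z) + z(-14m^2 - 45mz + 7m - 36z^2 + 12z); both groups contain (-14m^2 - 45mz + 7m - 36z^2 + 12z), so (3m + z) is a factor with cofactor -14m^2 - 45mz + 7m - 36z^2 + 12z.
The cofactor groups again: -14m^2 - 45mz + 7m - 36z^2 + 12z = -2m(7m + 12z) + (-3z + 1)(7m + 12z); both groups contain (7m + 12z), giving -(2m + 3z - 1)(7m + 12z).

-(2m + 3z - 1)(3m + z)(7m + 12z)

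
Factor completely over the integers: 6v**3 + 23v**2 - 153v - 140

(6v + 5)(v + 7)(v - 4)

By the rational root theorem, v = -7 is a root, so (v + 7) divides it; the quotient is 6v**2 - 19v - 20.
The remaining quadratic factors as (v - 4)(6v + 5).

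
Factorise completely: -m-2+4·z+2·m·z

(2·z-1)·(m+2)

Group as (2·m·z-m) + (4·z-2) = m·(2·z-1) + 2·(2·z-1).
Both groups share the factor (2·z-1).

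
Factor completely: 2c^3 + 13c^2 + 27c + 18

Trying the rational-root candidates, c = −3/2 is a root, so (2c + 3) divides it; the quotient is c^2 + 5c + 6.
The remaining quadratic factors as (c + 2)(c + 3).

(2c + 3)(c + 2)(c + 3)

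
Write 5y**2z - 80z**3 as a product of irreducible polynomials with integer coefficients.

Pull out the common factor 5z; y**2 - 16z**2 is a difference of squares.

5z(y + 4z)(y - 4z)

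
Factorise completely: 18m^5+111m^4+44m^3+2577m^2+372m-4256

Testing divisors of the constant over divisors of the leading coefficient, m = -4/3 is a root, giving the factor (3m+4) and quotient 6m^4+29m^3-24m^2+891m-1064.
Next, m = 7/6 is a root, so (6m-7) is a factor; dividing leaves m^3+6m^2+3m+152.
Continuing, m = -8 is a root, so (m+8) is a factor; dividing leaves m^2-2m+19.
The quadratic m^2-2m+19 has discriminant -72 < 0 and is irreducible over ℤ.

(3m+4)(6m-7)(m+8)(m^2-2m+19)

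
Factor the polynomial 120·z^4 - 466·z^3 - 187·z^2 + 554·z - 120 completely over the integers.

(4·z - 1)·(5·z + 6)·(6·z - 5)·(z - 4)

Trying the rational-root candidates, z = 1/4 is a root, so (4·z - 1) is a factor; dividing leaves 30·z^3 - 109·z^2 - 74·z + 120.
Next, z = 5/6 is a root, giving the factor (6·z - 5) and quotient 5·z^2 - 14·z - 24.
The remaining quadratic factors as (5·z + 6)(z - 4).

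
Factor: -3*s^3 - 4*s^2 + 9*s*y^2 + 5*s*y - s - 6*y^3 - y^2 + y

-(3*s - 3*y + 1)*(s + 2*y + 1)*(s - y)

Group: s*(-3*s^2 - 3*s*y - 4*s + 6*y^2 + y - 1) - y*(-3*s^2 - 3*s*y - 4*s + 6*y^2 + y - 1); both groups contain (-3*s^2 - 3*s*y - 4*s + 6*y^2 + y - 1), so (s - y) is a factor with cofactor -3*s^2 - 3*s*y - 4*s + 6*y^2 + y - 1.
The cofactor groups again: -3*s^2 - 3*s*y - 4*s + 6*y^2 + y - 1 = -s*(3*s - 3*y + 1) + (-2*y - 1)*(3*s - 3*y + 1); both groups contain (3*s - 3*y + 1), giving -(s + 2*y + 1)*(3*s - 3*y + 1).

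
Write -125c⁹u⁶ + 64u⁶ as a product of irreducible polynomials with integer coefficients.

-u⁶(5c³ - 4)(25c⁶ + 20c³ + 16)

Pull out the common factor u⁶, leaving -125c⁹ + 64.
Recognize a difference of cubes with the parts 4 and 5c³.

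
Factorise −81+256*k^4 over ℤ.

Write as (16*k^2)² − (9)², then factor 16*k^2−9 once more.

(4*k+3)*(4*k−3)*(16*k^2+9)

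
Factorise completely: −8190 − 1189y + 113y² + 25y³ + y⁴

By the rational root theorem, y = −10 is a root, so (y + 10) divides it; the quotient is y³ + 15y² − 37y − 819.
Continuing, y = 7 is a root, so (y − 7) divides it; the quotient is y² + 22y + 117.
The remaining quadratic factors as (y + 9)(y + 13).

(y + 10)(y + 13)(y + 9)(y − 7)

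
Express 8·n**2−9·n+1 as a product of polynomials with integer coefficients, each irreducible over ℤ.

Need a pair with product 8·1 = 8 and sum −9: that's −1 and −8.
Split the middle term: 8·n**2−n − 8·n+1 = n·(8·n−1) − (8·n−1).

(8·n−1)·(n−1)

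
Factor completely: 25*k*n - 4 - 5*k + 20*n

(5*k + 4)*(5*n - 1)

Group as (25*k*n - 5*k) + (20*n - 4) = 5*k*(5*n - 1) + 4*(5*n - 1).
Both groups share the factor (5*n - 1).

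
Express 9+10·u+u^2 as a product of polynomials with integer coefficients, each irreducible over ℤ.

(u+1)·(u+9)

Two integers with product 9 and sum 10 are 9 and 1.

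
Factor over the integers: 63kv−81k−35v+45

(7v−9)(9k−5)

Group as (63kv−81k) + (−35v+45) = 9k(7v−9) − 5(7v−9).
Both groups share the factor (7v−9).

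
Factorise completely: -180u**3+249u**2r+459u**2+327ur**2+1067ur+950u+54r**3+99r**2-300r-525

Group: 15u(-12u**2+19ur+25u+18r**2+75r+75) + (3r-7)(-12u**2+19ur+25u+18r**2+75r+75); both groups contain (-12u**2+19ur+25u+18r**2+75r+75), so (15u+3r-7) is a factor with cofactor -12u**2+19ur+25u+18r**2+75r+75.
The cofactor groups again: -12u**2+19ur+25u+18r**2+75r+75 = -4u(3u+2r+5) + (9r+15)(3u+2r+5); both groups contain (3u+2r+5), giving -(4u-9r-15)(3u+2r+5).

-(4u-9r-15)(3u+2r+5)(15u+3r-7)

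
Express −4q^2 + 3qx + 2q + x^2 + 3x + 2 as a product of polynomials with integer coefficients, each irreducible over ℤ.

Group: −q(4q + x + 2) + (x + 1)(4q + x + 2); both groups contain (4q + x + 2).

−(4q + x + 2)(q − x − 1)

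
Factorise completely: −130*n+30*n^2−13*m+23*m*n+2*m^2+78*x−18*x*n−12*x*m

−(6*x−m−10*n)*(2*m+3*n−13)

Group: −2*m*(6*x−m−10*n) + (−3*n+13)*(6*x−m−10*n); both groups contain (6*x−m−10*n).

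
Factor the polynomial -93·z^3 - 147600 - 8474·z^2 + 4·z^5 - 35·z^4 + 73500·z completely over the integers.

(4·z - 15)·(z - 15)·(z - 4)·(z^2 + 14·z + 164)

Trying the rational-root candidates, z = 4 is a root, so (z - 4) divides it; the quotient is 4·z^4 - 19·z^3 - 169·z^2 - 9150·z + 36900.
Then z = 15/4 is a root, giving the factor (4·z - 15) and quotient z^3 - z^2 - 46·z - 2460.
Next, z = 15 is a root, so (z - 15) is a factor; dividing leaves z^2 + 14·z + 164.
The quadratic z^2 + 14·z + 164 has discriminant -460 < 0 and is irreducible over ℤ.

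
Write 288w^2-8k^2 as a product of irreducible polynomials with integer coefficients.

Every term has a factor of 8. Then 36w^2-k^2 = (6w)² − (k)².

8(6w-k)(6w+k)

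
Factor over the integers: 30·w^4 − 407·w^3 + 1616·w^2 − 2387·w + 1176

(5·w − 7)·(6·w − 7)·(w − 3)·(w − 8)

Among the possible rational roots, w = 3 is a root, so (w − 3) is a factor; dividing leaves 30·w^3 − 317·w^2 + 665·w − 392.
Next, w = 8 is a root, giving the factor (w − 8) and quotient 30·w^2 − 77·w + 49.
The remaining quadratic factors as (5·w − 7)(6·w − 7).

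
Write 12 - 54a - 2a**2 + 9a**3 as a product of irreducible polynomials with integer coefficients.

Group as (9a**3 - 54a) + (-2a**2 + 12) = 9a(a**2 - 6) - 2(a**2 - 6).
Both groups share the factor (a**2 - 6).

(9a - 2)(a**2 - 6)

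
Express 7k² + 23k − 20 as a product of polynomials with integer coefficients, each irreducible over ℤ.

Need a pair with product 7·(−20) = −140 and sum 23: that's 28 and −5.
Split the middle term: 7k² + 28k − 5k − 20 = 7k(k + 4) − 5(k + 4).

(7k − 5)(k + 4)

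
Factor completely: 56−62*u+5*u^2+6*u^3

(6*u−7)*(u+4)*(u−2)

Trying the rational-root candidates, u = 7/6 is a root, so (6*u−7) divides it; the quotient is u^2+2*u−8.
The remaining quadratic factors as (u+4)(u−2).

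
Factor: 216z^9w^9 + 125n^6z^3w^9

Factor out z^3w^9 first: what remains is 125n^6 + 216z^6.
Recognize a sum of cubes with the parts 6z^2 and 5n^2.

w^9z^3(5n^2 + 6z^2)(25n^4 - 30n^2z^2 + 36z^4)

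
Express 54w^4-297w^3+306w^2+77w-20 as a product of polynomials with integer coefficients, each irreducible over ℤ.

(3w+1)(3w-5)(6w-1)(w-4)

Trying the rational-root candidates, w = -1/3 is a root, so (3w+1) is a factor; dividing leaves 18w^3-105w^2+137w-20.
Next, w = 1/6 is a root, giving the factor (6w-1) and quotient 3w^2-17w+20.
The remaining quadratic factors as (3w-5)(w-4).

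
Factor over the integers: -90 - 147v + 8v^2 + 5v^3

(5v + 3)(v + 6)(v - 5)

By the rational root theorem, v = -6 is a root, giving the factor (v + 6) and quotient 5v^2 - 22v - 15.
The remaining quadratic factors as (v - 5)(5v + 3).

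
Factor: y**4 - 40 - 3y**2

(y**2 + 5)(y**2 - 8)

Substitute u = y**2 to get a quadratic in u, then factor.
y**2 - 8 is irreducible over ℤ (8 is not a perfect square).
y**2 + 5 is irreducible over ℤ (always positive, so no real roots).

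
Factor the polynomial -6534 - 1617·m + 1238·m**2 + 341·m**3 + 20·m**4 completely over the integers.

(4·m + 9)·(5·m - 11)·(m + 11)·(m + 6)

By the rational root theorem, m = -6 is a root, so (m + 6) divides it; the quotient is 20·m**3 + 221·m**2 - 88·m - 1089.
Continuing, m = 11/5 is a root, so (5·m - 11) divides it; the quotient is 4·m**2 + 53·m + 99.
The remaining quadratic factors as (m + 11)(4·m + 9).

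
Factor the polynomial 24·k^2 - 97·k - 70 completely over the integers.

(3·k - 14)·(8·k + 5)

Need a pair with product 24·(-70) = -1680 and sum -97: that's -112 and 15.
Split the middle term: 24·k^2 - 112·k + 15·k - 70 = 8·k·(3·k - 14) + 5·(3·k - 14).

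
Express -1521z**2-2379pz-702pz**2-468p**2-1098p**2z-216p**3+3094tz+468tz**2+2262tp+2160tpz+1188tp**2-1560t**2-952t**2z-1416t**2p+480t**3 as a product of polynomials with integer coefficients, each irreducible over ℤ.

(10t-12p-9z)(12t-3p-13z)(4t-6p-13)

Group: 4t(120t**2-174tp-238tz+36p**2+183pz+117z**2) + (-6p-13)(120t**2-174tp-238tz+36p**2+183pz+117z**2); both groups contain (120t**2-174tp-238tz+36p**2+183pz+117z**2), so (4t-6p-13) is a factor with cofactor 120t**2-174tp-238tz+36p**2+183pz+117z**2.
The cofactor groups again: 120t**2-174tp-238tz+36p**2+183pz+117z**2 = 12t(10t-12p-9z) + (-3p-13z)(10t-12p-9z); both groups contain (10t-12p-9z), giving (12t-3p-13z)(10t-12p-9z).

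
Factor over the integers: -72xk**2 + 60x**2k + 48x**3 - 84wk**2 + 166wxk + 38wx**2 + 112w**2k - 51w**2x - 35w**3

-(w - x - 2k)(5w + 8x - 6k)(7w + 6x)

Group: 7w(-5w**2 - 3wx + 16wk + 8x**2 + 10xk - 12k**2) + 6x(-5w**2 - 3wx + 16wk + 8x**2 + 10xk - 12k**2); both groups contain (-5w**2 - 3wx + 16wk + 8x**2 + 10xk - 12k**2), so (7w + 6x) is a factor with cofactor -5w**2 - 3wx + 16wk + 8x**2 + 10xk - 12k**2.
The cofactor groups again: -5w**2 - 3wx + 16wk + 8x**2 + 10xk - 12k**2 = -5w(w - x - 2k) + (-8x + 6k)(w - x - 2k); both groups contain (w - x - 2k), giving -(5w + 8x - 6k)(w - x - 2k).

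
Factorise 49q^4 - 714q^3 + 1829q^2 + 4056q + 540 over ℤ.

(7q + 1)(7q + 9)(q - 10)(q - 6)

Among the possible rational roots, q = -9/7 is a root, so (7q + 9) is a factor; dividing leaves 7q^3 - 111q^2 + 404q + 60.
Then q = 6 is a root, so (q - 6) divides it; the quotient is 7q^2 - 69q - 10.
The remaining quadratic factors as (q - 10)(7q + 1).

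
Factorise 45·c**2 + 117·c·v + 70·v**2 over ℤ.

Group: 15·c·(3·c + 5·v) + 14·v·(3·c + 5·v); both groups contain (3·c + 5·v).

(15·c + 14·v)·(3·c + 5·v)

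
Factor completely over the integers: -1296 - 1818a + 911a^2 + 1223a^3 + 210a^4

(2a + 9)(3a + 2)(5a + 9)(7a - 8)

Trying the rational-root candidates, a = -2/3 is a root, so (3a + 2) divides it; the quotient is 70a^3 + 361a^2 + 63a - 648.
Next, a = -9/2 is a root, so (2a + 9) is a factor; dividing leaves 35a^2 + 23a - 72.
The remaining quadratic factors as (7a - 8)(5a + 9).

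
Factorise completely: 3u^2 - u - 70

(3u + 14)(u - 5)

Need a pair with product 3·(-70) = -210 and sum -1: that's 14 and -15.
Split the middle term: 3u^2 + 14u - 15u - 70 = u(3u + 14) - 5(3u + 14).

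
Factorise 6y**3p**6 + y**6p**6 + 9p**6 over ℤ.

p**6(y**3 + 3)**2

Pull out the common factor p**6, leaving y**6 + 6y**3 + 9.
Recognize a perfect-square trinomial with the parts 3 and y**3.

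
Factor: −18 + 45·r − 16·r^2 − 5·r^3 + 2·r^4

Among the possible rational roots, r = 2 is a root, so (r − 2) divides it; the quotient is 2·r^3 − r^2 − 18·r + 9.
Continuing, r = 3 is a root, giving the factor (r − 3) and quotient 2·r^2 + 5·r − 3.
The remaining quadratic factors as (r + 3)(2·r − 1).

(2·r − 1)·(r + 3)·(r − 2)·(r − 3)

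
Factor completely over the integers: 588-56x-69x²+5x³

Trying the rational-root candidates, x = -3 is a root, so (x+3) is a factor; dividing leaves 5x²-84x+196.
The remaining quadratic factors as (5x-14)(x-14).

(5x-14)(x+3)(x-14)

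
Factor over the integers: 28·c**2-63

7·(2·c+3)·(2·c-3)

Factor out 7, leaving 4·c**2-9, which is a difference of two squares.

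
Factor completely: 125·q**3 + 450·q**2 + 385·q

5·q·(5·q + 11)·(5·q + 7)

Pull out the common factor 5·q, then factor the remaining trinomial.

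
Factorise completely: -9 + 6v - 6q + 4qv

(2q + 3)(2v - 3)

Group as (4qv - 6q) + (6v - 9) = 2q(2v - 3) + 3(2v - 3).
Both groups share the factor (2v - 3).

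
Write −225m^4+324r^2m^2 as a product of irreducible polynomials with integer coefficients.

Factor out 9m^2, leaving 36r^2−25m^2, which is a difference of two squares.

9m^2(6r−5m)(6r+5m)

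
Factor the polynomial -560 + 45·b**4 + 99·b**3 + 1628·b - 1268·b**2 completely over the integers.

(3·b - 10)·(3·b - 2)·(5·b - 4)·(b + 7)

Testing divisors of the constant over divisors of the leading coefficient, b = 10/3 is a root, giving the factor (3·b - 10) and quotient 15·b**3 + 83·b**2 - 146·b + 56.
Continuing, b = -7 is a root, so (b + 7) divides it; the quotient is 15·b**2 - 22·b + 8.
The remaining quadratic factors as (5·b - 4)(3·b - 2).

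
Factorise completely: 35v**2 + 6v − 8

(5v − 2)(7v + 4)

Need a pair with product 35·(−8) = −280 and sum 6: that's −14 and 20.
Split the middle term: 35v**2 − 14v + 20v − 8 = 7v(5v − 2) + 4(5v − 2).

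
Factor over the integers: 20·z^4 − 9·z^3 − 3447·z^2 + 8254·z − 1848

(4·z − 1)·(5·z − 11)·(z + 14)·(z − 12)

By the rational root theorem, z = 1/4 is a root, so (4·z − 1) divides it; the quotient is 5·z^3 − z^2 − 862·z + 1848.
Continuing, z = −14 is a root, so (z + 14) is a factor; dividing leaves 5·z^2 − 71·z + 132.
The remaining quadratic factors as (5·z − 11)(z − 12).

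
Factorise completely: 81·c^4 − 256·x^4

(3·c + 4·x)·(3·c − 4·x)·(9·c^2 + 16·x^2)

Difference of squares twice: with A = 3·c and B = 4·x, A⁴ − B⁴ = (A² − B²)(A² + B²), and A² − B² factors again.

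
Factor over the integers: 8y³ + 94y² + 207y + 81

Trying the rational-root candidates, y = -9/4 is a root, so (4y + 9) is a factor; dividing leaves 2y² + 19y + 9.
The remaining quadratic factors as (y + 9)(2y + 1).

(2y + 1)(4y + 9)(y + 9)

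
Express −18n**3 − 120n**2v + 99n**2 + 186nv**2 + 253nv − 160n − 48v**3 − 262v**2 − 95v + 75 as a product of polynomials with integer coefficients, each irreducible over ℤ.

−(3n − v − 5)(6n − 6v − 5)(n + 8v − 3)

Group: 6n(−3n**2 − 23nv + 14n + 8v**2 + 37v − 15) + (−6v − 5)(−3n**2 − 23nv + 14n + 8v**2 + 37v − 15); both groups contain (−3n**2 − 23nv + 14n + 8v**2 + 37v − 15), so (6n − 6v − 5) is a factor with cofactor −3n**2 − 23nv + 14n + 8v**2 + 37v − 15.
The cofactor groups again: −3n**2 − 23nv + 14n + 8v**2 + 37v − 15 = −3n(n + 8v − 3) + (v + 5)(n + 8v − 3); both groups contain (n + 8v − 3), giving −(3n − v − 5)(n + 8v − 3).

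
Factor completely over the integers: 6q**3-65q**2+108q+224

(6q+7)(q-4)(q-8)

Trying the rational-root candidates, q = 8 is a root, so (q-8) divides it; the quotient is 6q**2-17q-28.
The remaining quadratic factors as (6q+7)(q-4).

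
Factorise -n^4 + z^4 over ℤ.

(z)⁴ − (n)⁴ = ((z)² − (n)²)((z)² + (n)²); the first factor splits again, the second (z^2 + n^2) is irreducible.

(z - n)(z + n)(z^2 + n^2)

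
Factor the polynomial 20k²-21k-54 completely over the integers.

(4k-9)(5k+6)

Need a pair with product 20·(-54) = -1080 and sum -21: that's 24 and -45.
Split the middle term: 20k²+24k - 45k-54 = 4k(5k+6) - 9(5k+6).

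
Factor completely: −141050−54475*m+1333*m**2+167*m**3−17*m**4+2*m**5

(2*m+5)*(m+10)*(m−13)*(m**2−8*m+217)

By the rational root theorem, m = −5/2 is a root, giving the factor (2*m+5) and quotient m**4−11*m**3+111*m**2+389*m−28210.
Next, m = 13 is a root, so (m−13) divides it; the quotient is m**3+2*m**2+137*m+2170.
Continuing, m = −10 is a root, giving the factor (m+10) and quotient m**2−8*m+217.
The quadratic m**2−8*m+217 has discriminant −804 < 0 and is irreducible over ℤ.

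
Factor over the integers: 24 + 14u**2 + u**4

Substitute w = u**2 to get a quadratic in w, then factor.
u**2 + 12 is irreducible over ℤ (always positive, so no real roots).
u**2 + 2 is irreducible over ℤ (always positive, so no real roots).

(u**2 + 12)(u**2 + 2)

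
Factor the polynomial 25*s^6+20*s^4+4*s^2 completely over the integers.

s^2*(5*s^2+2)^2

Every term has a factor of s^2; factoring it out leaves 25*s^4+20*s^2+4.
Recognize a perfect-square trinomial with the parts 5*s^2 and 2.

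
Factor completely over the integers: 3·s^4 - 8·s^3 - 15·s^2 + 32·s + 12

(3·s + 1)·(s + 2)·(s - 2)·(s - 3)

Among the possible rational roots, s = -2 is a root, so (s + 2) divides it; the quotient is 3·s^3 - 14·s^2 + 13·s + 6.
Continuing, s = -1/3 is a root, so (3·s + 1) is a factor; dividing leaves s^2 - 5·s + 6.
The remaining quadratic factors as (s - 2)(s - 3).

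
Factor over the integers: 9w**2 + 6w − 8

(3w + 4)(3w − 2)

Need a pair with product 9·(−8) = −72 and sum 6: that's −6 and 12.
Split the middle term: 9w**2 − 6w + 12w − 8 = 3w(3w − 2) + 4(3w − 2).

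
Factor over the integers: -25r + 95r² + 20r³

5r(4r - 1)(r + 5)

Pull out the common factor 5r, then factor the remaining trinomial.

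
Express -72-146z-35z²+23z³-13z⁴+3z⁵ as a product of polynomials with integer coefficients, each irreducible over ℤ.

(3z+2)(z+1)(z-4)(z²-2z+9)

Trying the rational-root candidates, z = -2/3 is a root, so (3z+2) divides it; the quotient is z⁴-5z³+11z²-19z-36.
Then z = -1 is a root, so (z+1) divides it; the quotient is z³-6z²+17z-36.
Then z = 4 is a root, so (z-4) divides it; the quotient is z²-2z+9.
The quadratic z²-2z+9 has discriminant -32 < 0 and is irreducible over ℤ.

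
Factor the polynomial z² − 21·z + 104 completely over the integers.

(z − 13)·(z − 8)

Two integers with product 104 and sum −21 are −8 and −13.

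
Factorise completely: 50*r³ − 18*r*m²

Pull out the common factor 2*r; 25*r² − 9*m² is a difference of squares.

2*r*(5*r − 3*m)*(5*r + 3*m)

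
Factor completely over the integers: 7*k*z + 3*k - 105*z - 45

Group as (7*k*z + 3*k) + (-105*z - 45) = k*(7*z + 3) - 15*(7*z + 3).
Both groups share the factor (7*z + 3).

(7*z + 3)*(k - 15)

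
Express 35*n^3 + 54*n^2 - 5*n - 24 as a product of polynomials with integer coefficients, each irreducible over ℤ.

(5*n - 3)*(7*n + 8)*(n + 1)

Testing divisors of the constant over divisors of the leading coefficient, n = -8/7 is a root, giving the factor (7*n + 8) and quotient 5*n^2 + 2*n - 3.
The remaining quadratic factors as (n + 1)(5*n - 3).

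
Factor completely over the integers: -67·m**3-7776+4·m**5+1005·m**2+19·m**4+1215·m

(4·m-9)·(m+3)·(m+9)·(m**2-5·m+32)

By the rational root theorem, m = -9 is a root, giving the factor (m+9) and quotient 4·m**4-17·m**3+86·m**2+231·m-864.
Next, m = 9/4 is a root, so (4·m-9) is a factor; dividing leaves m**3-2·m**2+17·m+96.
Next, m = -3 is a root, giving the factor (m+3) and quotient m**2-5·m+32.
The quadratic m**2-5·m+32 has discriminant -103 < 0 and is irreducible over ℤ.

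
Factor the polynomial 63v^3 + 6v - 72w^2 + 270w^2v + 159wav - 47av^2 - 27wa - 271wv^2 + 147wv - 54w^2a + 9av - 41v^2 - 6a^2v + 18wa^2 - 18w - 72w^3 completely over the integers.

-(4w - a - 9v + 2)(3w - v)(6w + 6a - 7v + 3)

Group: 3w(-24w^2 - 18wa + 82wv - 24w + 6a^2 + 47av - 9a - 63v^2 + 41v - 6) - v(-24w^2 - 18wa + 82wv - 24w + 6a^2 + 47av - 9a - 63v^2 + 41v - 6); both groups contain (-24w^2 - 18wa + 82wv - 24w + 6a^2 + 47av - 9a - 63v^2 + 41v - 6), so (3w - v) is a factor with cofactor -24w^2 - 18wa + 82wv - 24w + 6a^2 + 47av - 9a - 63v^2 + 41v - 6.
The cofactor groups again: -24w^2 - 18wa + 82wv - 24w + 6a^2 + 47av - 9a - 63v^2 + 41v - 6 = -6w(4w - a - 9v + 2) + (-6a + 7v - 3)(4w - a - 9v + 2); both groups contain (4w - a - 9v + 2), giving -(6w + 6a - 7v + 3)(4w - a - 9v + 2).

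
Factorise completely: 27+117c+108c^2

9(3c+1)(4c+3)

Pull out the common factor 9, then factor the remaining trinomial.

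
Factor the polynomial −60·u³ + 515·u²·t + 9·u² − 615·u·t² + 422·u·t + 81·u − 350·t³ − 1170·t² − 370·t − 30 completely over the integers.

−(5·u − 10·t − 2)·(u − 7·t − 1)·(12·u + 5·t + 15)

Group: u·(−60·u² + 95·u·t − 51·u + 50·t² + 160·t + 30) + (−7·t − 1)·(−60·u² + 95·u·t − 51·u + 50·t² + 160·t + 30); both groups contain (−60·u² + 95·u·t − 51·u + 50·t² + 160·t + 30), so (u − 7·t − 1) is a factor with cofactor −60·u² + 95·u·t − 51·u + 50·t² + 160·t + 30.
The cofactor groups again: −60·u² + 95·u·t − 51·u + 50·t² + 160·t + 30 = −12·u·(5·u − 10·t − 2) + (−5·t − 15)·(5·u − 10·t − 2); both groups contain (5·u − 10·t − 2), giving −(12·u + 5·t + 15)·(5·u − 10·t − 2).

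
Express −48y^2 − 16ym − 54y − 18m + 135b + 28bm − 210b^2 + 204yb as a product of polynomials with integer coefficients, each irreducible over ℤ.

−(8y − 14b + 9)(6y − 15b + 2m)

Group: −8y(6y − 15b + 2m) + (14b − 9)(6y − 15b + 2m); both groups contain (6y − 15b + 2m).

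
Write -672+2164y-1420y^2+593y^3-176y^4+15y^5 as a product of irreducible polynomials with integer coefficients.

(3y-7)(5y-2)(y-8)(y^2-y+6)

Testing divisors of the constant over divisors of the leading coefficient, y = 2/5 is a root, so (5y-2) divides it; the quotient is 3y^4-34y^3+105y^2-242y+336.
Next, y = 7/3 is a root, so (3y-7) is a factor; dividing leaves y^3-9y^2+14y-48.
Next, y = 8 is a root, so (y-8) is a factor; dividing leaves y^2-y+6.
The quadratic y^2-y+6 has discriminant -23 < 0 and is irreducible over ℤ.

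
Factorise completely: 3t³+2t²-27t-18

Testing divisors of the constant over divisors of the leading coefficient, t = 3 is a root, so (t-3) is a factor; dividing leaves 3t²+11t+6.
The remaining quadratic factors as (t+3)(3t+2).

(3t+2)(t+3)(t-3)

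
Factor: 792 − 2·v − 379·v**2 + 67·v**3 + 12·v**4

Testing divisors of the constant over divisors of the leading coefficient, v = −4/3 is a root, giving the factor (3·v + 4) and quotient 4·v**3 + 17·v**2 − 149·v + 198.
Next, v = 2 is a root, giving the factor (v − 2) and quotient 4·v**2 + 25·v − 99.
The remaining quadratic factors as (4·v − 11)(v + 9).

(3·v + 4)·(4·v − 11)·(v + 9)·(v − 2)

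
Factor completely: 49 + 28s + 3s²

(3s + 7)(s + 7)

Need a pair with product 3·49 = 147 and sum 28: that's 7 and 21.
Split the middle term: 3s² + 7s + 21s + 49 = s(3s + 7) + 7(3s + 7).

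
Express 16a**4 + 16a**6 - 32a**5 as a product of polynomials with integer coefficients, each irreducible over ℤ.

Every term has a factor of 16a**4; factoring it out leaves a**2 - 2a + 1.
Recognize a perfect-square trinomial with the parts 1 and a.

16a**4(a - 1)**2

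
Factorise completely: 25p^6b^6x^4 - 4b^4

Pull out the common factor b^4, leaving 25p^6b^2x^4 - 4.
Recognize a difference of squares with the parts 5p^3bx^2 and 2.

b^4(5p^3bx^2 + 2)(5p^3bx^2 - 2)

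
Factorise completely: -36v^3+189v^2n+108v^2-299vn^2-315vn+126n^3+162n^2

Group: 3v(-12v^2+35vn-18n^2) + (-7n-9)(-12v^2+35vn-18n^2); both groups contain (-12v^2+35vn-18n^2), so (3v-7n-9) is a factor with cofactor -12v^2+35vn-18n^2.
The cofactor groups again: -12v^2+35vn-18n^2 = -4v(3v-2n) + 9n(3v-2n); both groups contain (3v-2n), giving -(4v-9n)(3v-2n).

-(3v-2n)(3v-7n-9)(4v-9n)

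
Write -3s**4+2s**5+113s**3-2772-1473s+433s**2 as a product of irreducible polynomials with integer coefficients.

Testing divisors of the constant over divisors of the leading coefficient, s = -4 is a root, so (s+4) is a factor; dividing leaves 2s**4-11s**3+157s**2-195s-693.
Then s = -3/2 is a root, giving the factor (2s+3) and quotient s**3-7s**2+89s-231.
Continuing, s = 3 is a root, so (s-3) is a factor; dividing leaves s**2-4s+77.
The quadratic s**2-4s+77 has discriminant -292 < 0 and is irreducible over ℤ.

(2s+3)(s+4)(s-3)(s**2-4s+77)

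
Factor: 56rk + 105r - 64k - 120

(7r - 8)(8k + 15)

Group as (56rk + 105r) + (-64k - 120) = 7r(8k + 15) - 8(8k + 15).
Both groups share the factor (8k + 15).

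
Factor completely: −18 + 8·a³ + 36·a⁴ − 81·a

Group as (36·a⁴ − 81·a) + (8·a³ − 18) = 9·a·(4·a³ − 9) + 2·(4·a³ − 9).
Both groups share the factor (4·a³ − 9).

(9·a + 2)·(4·a³ − 9)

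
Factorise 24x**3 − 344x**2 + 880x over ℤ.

8x(3x − 10)(x − 11)

Pull out the common factor 8x, then factor the remaining trinomial.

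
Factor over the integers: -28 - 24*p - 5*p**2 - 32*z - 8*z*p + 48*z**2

Group: 12*z*(4*z + p + 2) + (-5*p - 14)*(4*z + p + 2); both groups contain (4*z + p + 2).

(12*z - 5*p - 14)*(4*z + p + 2)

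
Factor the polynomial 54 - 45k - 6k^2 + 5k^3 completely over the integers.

Group as (5k^3 - 45k) + (-6k^2 + 54) = 5k(k^2 - 9) - 6(k^2 - 9).
Both groups share the factor (k^2 - 9).

(5k - 6)(k + 3)(k - 3)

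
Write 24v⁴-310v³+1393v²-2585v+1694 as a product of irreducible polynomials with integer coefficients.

Trying the rational-root candidates, v = 7/4 is a root, so (4v-7) divides it; the quotient is 6v³-67v²+231v-242.
Next, v = 11/3 is a root, so (3v-11) divides it; the quotient is 2v²-15v+22.
The remaining quadratic factors as (2v-11)(v-2).

(2v-11)(3v-11)(4v-7)(v-2)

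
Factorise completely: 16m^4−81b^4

(2m)⁴ − (3b)⁴ = ((2m)² − (3b)²)((2m)² + (3b)²); the first factor splits again, the second (4m^2+9b^2) is irreducible.

(2m−3b)(2m+3b)(4m^2+9b^2)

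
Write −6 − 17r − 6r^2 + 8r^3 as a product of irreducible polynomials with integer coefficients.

Testing divisors of the constant over divisors of the leading coefficient, r = 2 is a root, so (r − 2) is a factor; dividing leaves 8r^2 + 10r + 3.
The remaining quadratic factors as (4r + 3)(2r + 1).

(2r + 1)(4r + 3)(r − 2)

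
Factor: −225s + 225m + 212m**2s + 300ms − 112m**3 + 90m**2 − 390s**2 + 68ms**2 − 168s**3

−(14m + 12s + 15)(8m − 14s − 15)(m − s)

Group: 8m(−14m**2 + 2ms − 15m + 12s**2 + 15s) + (−14s − 15)(−14m**2 + 2ms − 15m + 12s**2 + 15s); both groups contain (−14m**2 + 2ms − 15m + 12s**2 + 15s), so (8m − 14s − 15) is a factor with cofactor −14m**2 + 2ms − 15m + 12s**2 + 15s.
The cofactor groups again: −14m**2 + 2ms − 15m + 12s**2 + 15s = −m(14m + 12s + 15) + s(14m + 12s + 15); both groups contain (14m + 12s + 15), giving −(m − s)(14m + 12s + 15).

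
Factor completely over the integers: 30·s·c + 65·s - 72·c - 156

(5·s - 12)·(6·c + 13)

Group as (30·s·c + 65·s) + (-72·c - 156) = 5·s·(6·c + 13) - 12·(6·c + 13).
Both groups share the factor (6·c + 13).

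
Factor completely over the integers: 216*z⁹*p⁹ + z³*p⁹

Every term has a factor of z³*p⁹; factoring it out leaves 216*z⁶ + 1.
Recognize a sum of cubes with the parts 6*z² and 1.

p⁹*z³*(6*z² + 1)*(36*z⁴ - 6*z² + 1)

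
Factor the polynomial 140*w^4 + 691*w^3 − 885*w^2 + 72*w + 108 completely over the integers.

(4*w − 3)*(5*w − 3)*(7*w + 2)*(w + 6)

Testing divisors of the constant over divisors of the leading coefficient, w = −6 is a root, so (w + 6) divides it; the quotient is 140*w^3 − 149*w^2 + 9*w + 18.
Next, w = −2/7 is a root, giving the factor (7*w + 2) and quotient 20*w^2 − 27*w + 9.
The remaining quadratic factors as (5*w − 3)(4*w − 3).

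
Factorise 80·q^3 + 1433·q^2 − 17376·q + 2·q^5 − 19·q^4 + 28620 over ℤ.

Testing divisors of the constant over divisors of the leading coefficient, q = −9 is a root, so (q + 9) divides it; the quotient is 2·q^4 − 37·q^3 + 413·q^2 − 2284·q + 3180.
Continuing, q = 15/2 is a root, so (2·q − 15) is a factor; dividing leaves q^3 − 11·q^2 + 124·q − 212.
Next, q = 2 is a root, so (q − 2) divides it; the quotient is q^2 − 9·q + 106.
The quadratic q^2 − 9·q + 106 has discriminant −343 < 0 and is irreducible over ℤ.

(2·q − 15)·(q + 9)·(q − 2)·(q^2 − 9·q + 106)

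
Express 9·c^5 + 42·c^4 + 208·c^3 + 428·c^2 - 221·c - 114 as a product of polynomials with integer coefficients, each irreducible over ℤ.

(3·c + 1)·(3·c - 2)·(c + 3)·(c^2 + 2·c + 19)

Testing divisors of the constant over divisors of the leading coefficient, c = 2/3 is a root, giving the factor (3·c - 2) and quotient 3·c^4 + 16·c^3 + 80·c^2 + 196·c + 57.
Next, c = -1/3 is a root, so (3·c + 1) is a factor; dividing leaves c^3 + 5·c^2 + 25·c + 57.
Continuing, c = -3 is a root, so (c + 3) divides it; the quotient is c^2 + 2·c + 19.
The quadratic c^2 + 2·c + 19 has discriminant -72 < 0 and is irreducible over ℤ.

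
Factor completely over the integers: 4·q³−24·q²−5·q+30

Group as (4·q³−5·q) + (−24·q²+30) = q·(4·q²−5) − 6·(4·q²−5).
Both groups share the factor (4·q²−5).

(q−6)·(4·q²−5)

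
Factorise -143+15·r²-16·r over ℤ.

(3·r-11)·(5·r+13)

Need a pair with product 15·(-143) = -2145 and sum -16: that's 39 and -55.
Split the middle term: 15·r²+39·r - 55·r-143 = 3·r·(5·r+13) - 11·(5·r+13).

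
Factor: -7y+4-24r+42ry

Group as (42ry-24r) + (-7y+4) = 6r(7y-4) - (7y-4).
Both groups share the factor (7y-4).

(6r-1)(7y-4)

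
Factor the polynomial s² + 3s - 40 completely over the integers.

(s + 8)(s - 5)

Two integers with product -40 and sum 3 are -5 and 8.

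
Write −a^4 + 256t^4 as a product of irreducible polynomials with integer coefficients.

(4t − a)(4t + a)(16t^2 + a^2)

Difference of squares twice: with A = 4t and B = a, A⁴ − B⁴ = (A² − B²)(A² + B²), and A² − B² factors again.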